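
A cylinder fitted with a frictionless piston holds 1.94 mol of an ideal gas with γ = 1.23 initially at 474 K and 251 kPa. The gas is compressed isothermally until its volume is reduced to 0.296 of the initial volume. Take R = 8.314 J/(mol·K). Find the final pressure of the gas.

V₁ = nRT₁/P₁ = 1.94×8.314×474/251 = 30.5 L.
Isothermal: T stays 474 K; PV = const ⇒ V₂ = 9.02 L, P₂ = 848 kPa.

848 kPa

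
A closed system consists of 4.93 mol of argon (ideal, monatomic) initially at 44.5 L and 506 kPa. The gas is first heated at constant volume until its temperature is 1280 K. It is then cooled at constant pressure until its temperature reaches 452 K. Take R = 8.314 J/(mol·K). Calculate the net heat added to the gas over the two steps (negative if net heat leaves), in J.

T₁ = P₁V₁/(nR) = 506×44.5/(4.93×8.314) = 549 K.
Step 1 — Isochoric: V stays 44.5 L; P/T = const ⇒ T₂ = 1280 K, P₂ = 1180 kPa.
W = 0 (no volume change).
ΔU = nCvΔT = 4.93×12.5×(1280−549) = 44900 J.
Q = ΔU = 44900 J.
State after step 1: P = 1180 kPa, V = 44.5 L, T = 1280 K.
Step 2 — Isobaric: P stays 1180 kPa; V/T = const ⇒ T₂ = 452 K, V₂ = 15.7 L.
W = PΔV = 1180×(15.7−44.5) kPa·L = -33900 J.
ΔU = nCvΔT = 4.93×12.5×(452−1280) = -50900 J.
Q = ΔU + W = nCpΔT = -84800 J.
Net over both steps: W = -33900 J, Q = -39900 J, ΔU = -5990 J.

-39900 J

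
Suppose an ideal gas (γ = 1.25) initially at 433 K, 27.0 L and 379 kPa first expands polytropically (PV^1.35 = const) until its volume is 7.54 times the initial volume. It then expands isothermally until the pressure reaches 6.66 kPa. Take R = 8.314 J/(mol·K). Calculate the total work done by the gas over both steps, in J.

n = P₁V₁/(RT₁) = 379×27.0/(8.314×433) = 2.84 mol.
Step 1 — Polytropic n=1.35: T₂ = T₁(V₁/V₂)^(n−1) = 433×(0.133)^0.35 = 214 K; P₂ = P₁(V₁/V₂)^n = 24.8 kPa.
W = (P₁V₁−P₂V₂)/(n−1) = (379×27.0−24.8×204)/0.35 = 14800 J.
ΔU = nCvΔT = 2.84×33.3×(214−433) = -20700 J.
Q = ΔU + W = -5930 J.
State after step 1: P = 24.8 kPa, V = 204 L, T = 214 K.
Step 2 — Isothermal: T stays 214 K; PV = const ⇒ V₂ = 758 L, P₂ = 6.66 kPa.
ΔU = 0 (ideal gas, T constant).
W = nRT ln(V₂/V₁) = 2.84×8.314×214×ln(3.72) = 6630 J.
Q = ΔU + W = 6630 J.
Net over both steps: W = 21500 J, Q = 702 J, ΔU = -20700 J.

21500 J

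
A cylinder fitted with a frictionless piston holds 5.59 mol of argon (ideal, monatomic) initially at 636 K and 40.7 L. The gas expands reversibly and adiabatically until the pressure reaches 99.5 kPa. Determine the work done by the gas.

24300 J

P₁ = nRT₁/V₁ = 5.59×8.314×636/40.7 = 726 kPa.
Adiabatic: T₂/T₁ = (P₂/P₁)^((γ−1)/γ) ⇒ T₂ = 636×(0.137)^0.400 = 287 K; V₂ = 134 L.
ΔU = nCvΔT = 5.59×12.5×(287−636) = -24300 J.
Q = 0 for an adiabatic process, so W = −ΔU = 24300 J.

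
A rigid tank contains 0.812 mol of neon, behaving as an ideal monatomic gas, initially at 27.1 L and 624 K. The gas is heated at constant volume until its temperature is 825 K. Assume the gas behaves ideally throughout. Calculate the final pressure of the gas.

206 kPa

P₁ = nRT₁/V₁ = 0.812×8.314×624/27.1 = 155 kPa.
Isochoric: V stays 27.1 L; P/T = const ⇒ T₂ = 825 K, P₂ = 206 kPa.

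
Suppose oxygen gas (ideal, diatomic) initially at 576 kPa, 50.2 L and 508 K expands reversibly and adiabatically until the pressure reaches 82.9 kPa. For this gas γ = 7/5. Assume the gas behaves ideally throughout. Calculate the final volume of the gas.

200 L

Adiabatic: T₂/T₁ = (P₂/P₁)^((γ−1)/γ) ⇒ T₂ = 508×(0.144)^0.286 = 292 K; V₂ = 200 L.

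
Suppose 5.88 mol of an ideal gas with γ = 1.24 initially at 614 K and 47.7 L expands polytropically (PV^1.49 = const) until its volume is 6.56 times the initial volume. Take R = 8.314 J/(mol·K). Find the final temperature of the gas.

244 K

P₁ = nRT₁/V₁ = 5.88×8.314×614/47.7 = 629 kPa.
Polytropic n=1.49: T₂ = T₁(V₁/V₂)^(n−1) = 614×(0.152)^0.49 = 244 K; P₂ = P₁(V₁/V₂)^n = 38.2 kPa.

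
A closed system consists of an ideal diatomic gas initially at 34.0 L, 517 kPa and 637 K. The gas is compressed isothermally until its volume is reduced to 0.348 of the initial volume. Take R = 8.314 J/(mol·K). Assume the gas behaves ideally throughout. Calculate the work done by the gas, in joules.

-18600 J

n = P₁V₁/(RT₁) = 517×34.0/(8.314×637) = 3.32 mol.
Isothermal: T stays 637 K; PV = const ⇒ V₂ = 11.8 L, P₂ = 1490 kPa.
W = nRT ln(V₂/V₁) = 3.32×8.314×637×ln(0.348) = -18600 J.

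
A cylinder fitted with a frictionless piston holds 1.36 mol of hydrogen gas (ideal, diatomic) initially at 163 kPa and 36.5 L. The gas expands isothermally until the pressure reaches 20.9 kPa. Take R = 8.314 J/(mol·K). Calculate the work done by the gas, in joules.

12200 J

T₁ = P₁V₁/(nR) = 163×36.5/(1.36×8.314) = 526 K.
Isothermal: T stays 526 K; PV = const ⇒ V₂ = 285 L, P₂ = 20.9 kPa.
W = nRT ln(V₂/V₁) = 1.36×8.314×526×ln(7.80) = 12200 J.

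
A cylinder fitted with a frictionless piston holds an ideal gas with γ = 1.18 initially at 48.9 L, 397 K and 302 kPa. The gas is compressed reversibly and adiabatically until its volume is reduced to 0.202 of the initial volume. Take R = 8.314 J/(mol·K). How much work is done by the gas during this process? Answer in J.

-27400 J

n = P₁V₁/(RT₁) = 302×48.9/(8.314×397) = 4.47 mol.
Adiabatic: TV^(γ−1) = const ⇒ T₂ = 397×(4.95)^0.180 = 529 K; PV^γ = const ⇒ P₂ = 1990 kPa.
ΔU = nCvΔT = 4.47×46.2×(529−397) = 27400 J.
Q = 0 for an adiabatic process, so W = −ΔU = -27400 J.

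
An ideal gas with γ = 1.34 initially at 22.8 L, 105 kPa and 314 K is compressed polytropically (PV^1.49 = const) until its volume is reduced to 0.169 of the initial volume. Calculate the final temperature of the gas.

750 K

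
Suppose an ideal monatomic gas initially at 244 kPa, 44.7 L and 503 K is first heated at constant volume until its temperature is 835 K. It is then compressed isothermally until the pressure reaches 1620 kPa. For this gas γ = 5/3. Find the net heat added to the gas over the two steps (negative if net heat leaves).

n = P₁V₁/(RT₁) = 244×44.7/(8.314×503) = 2.61 mol.
Step 1 — Isochoric: V stays 44.7 L; P/T = const ⇒ T₂ = 835 K, P₂ = 405 kPa.
W = 0 (no volume change).
ΔU = nCvΔT = 2.61×12.5×(835−503) = 10800 J.
Q = ΔU = 10800 J.
State after step 1: P = 405 kPa, V = 44.7 L, T = 835 K.
Step 2 — Isothermal: T stays 835 K; PV = const ⇒ V₂ = 11.2 L, P₂ = 1620 kPa.
ΔU = 0 (ideal gas, T constant).
W = nRT ln(V₂/V₁) = 2.61×8.314×835×ln(0.250) = -25100 J.
Q = ΔU + W = -25100 J.
Net over both steps: W = -25100 J, Q = -14300 J, ΔU = 10800 J.

-14300 J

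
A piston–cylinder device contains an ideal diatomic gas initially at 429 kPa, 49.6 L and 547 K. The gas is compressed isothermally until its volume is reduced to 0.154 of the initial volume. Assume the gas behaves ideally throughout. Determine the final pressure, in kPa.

2790 kPa

Isothermal: T stays 547 K; PV = const ⇒ V₂ = 7.64 L, P₂ = 2790 kPa.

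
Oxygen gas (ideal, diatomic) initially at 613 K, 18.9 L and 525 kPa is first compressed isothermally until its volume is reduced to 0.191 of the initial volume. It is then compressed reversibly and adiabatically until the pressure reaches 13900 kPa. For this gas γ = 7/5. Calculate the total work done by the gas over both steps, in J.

-31000 J

n = P₁V₁/(RT₁) = 525×18.9/(8.314×613) = 1.95 mol.
Step 1 — Isothermal: T stays 613 K; PV = const ⇒ V₂ = 3.61 L, P₂ = 2750 kPa.
ΔU = 0 (ideal gas, T constant).
W = nRT ln(V₂/V₁) = 1.95×8.314×613×ln(0.191) = -16400 J.
Q = ΔU + W = -16400 J.
State after step 1: P = 2750 kPa, V = 3.61 L, T = 613 K.
Step 2 — Adiabatic: T₂/T₁ = (P₂/P₁)^((γ−1)/γ) ⇒ T₂ = 613×(5.06)^0.286 = 974 K; V₂ = 1.13 L.
ΔU = nCvΔT = 1.95×20.8×(974−613) = 14600 J.
Q = 0 for an adiabatic process, so W = −ΔU = -14600 J.
Net over both steps: W = -31000 J, Q = -16400 J, ΔU = 14600 J.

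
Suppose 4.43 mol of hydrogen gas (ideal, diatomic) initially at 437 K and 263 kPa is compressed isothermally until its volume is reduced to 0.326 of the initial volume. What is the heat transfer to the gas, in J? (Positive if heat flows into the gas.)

V₁ = nRT₁/P₁ = 4.43×8.314×437/263 = 61.2 L.
Isothermal: T stays 437 K; PV = const ⇒ V₂ = 20.0 L, P₂ = 807 kPa.
ΔU = 0 (ideal gas, T constant).
W = nRT ln(V₂/V₁) = 4.43×8.314×437×ln(0.326) = -18000 J.
Q = ΔU + W = -18000 J.

-18000 J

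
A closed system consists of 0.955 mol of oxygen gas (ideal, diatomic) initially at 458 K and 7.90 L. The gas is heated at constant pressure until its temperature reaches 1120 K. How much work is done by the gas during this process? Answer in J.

P₁ = nRT₁/V₁ = 0.955×8.314×458/7.90 = 460 kPa.
Isobaric: P stays 460 kPa; V/T = const ⇒ T₂ = 1120 K, V₂ = 19.3 L.
W = PΔV = 460×(19.3−7.90) kPa·L = 5260 J.

5260 J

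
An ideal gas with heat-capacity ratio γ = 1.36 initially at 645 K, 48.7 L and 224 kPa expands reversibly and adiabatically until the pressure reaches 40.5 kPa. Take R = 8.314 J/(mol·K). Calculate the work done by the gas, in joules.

11000 J

n = P₁V₁/(RT₁) = 224×48.7/(8.314×645) = 2.03 mol.
Adiabatic: T₂/T₁ = (P₂/P₁)^((γ−1)/γ) ⇒ T₂ = 645×(0.181)^0.265 = 410 K; V₂ = 171 L.
ΔU = nCvΔT = 2.03×23.1×(410−645) = -11000 J.
Q = 0 for an adiabatic process, so W = −ΔU = 11000 J.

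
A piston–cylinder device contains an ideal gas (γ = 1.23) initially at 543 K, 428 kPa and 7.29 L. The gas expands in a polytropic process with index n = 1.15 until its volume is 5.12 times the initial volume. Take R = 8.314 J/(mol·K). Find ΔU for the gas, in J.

-2950 J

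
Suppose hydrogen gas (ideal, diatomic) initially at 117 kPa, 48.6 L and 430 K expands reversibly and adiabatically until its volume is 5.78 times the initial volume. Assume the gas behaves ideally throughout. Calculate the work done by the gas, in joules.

n = P₁V₁/(RT₁) = 117×48.6/(8.314×430) = 1.59 mol.
Adiabatic: TV^(γ−1) = const ⇒ T₂ = 430×(0.173)^0.400 = 213 K; PV^γ = const ⇒ P₂ = 10.0 kPa.
ΔU = nCvΔT = 1.59×20.8×(213−430) = -7170 J.
Q = 0 for an adiabatic process, so W = −ΔU = 7170 J.

7170 J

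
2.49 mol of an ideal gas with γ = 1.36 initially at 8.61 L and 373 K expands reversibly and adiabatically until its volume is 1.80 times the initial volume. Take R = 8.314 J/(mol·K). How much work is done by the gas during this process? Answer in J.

P₁ = nRT₁/V₁ = 2.49×8.314×373/8.61 = 897 kPa.
Adiabatic: TV^(γ−1) = const ⇒ T₂ = 373×(0.556)^0.360 = 302 K; PV^γ = const ⇒ P₂ = 403 kPa.
ΔU = nCvΔT = 2.49×23.1×(302−373) = -4090 J.
Q = 0 for an adiabatic process, so W = −ΔU = 4090 J.

4090 J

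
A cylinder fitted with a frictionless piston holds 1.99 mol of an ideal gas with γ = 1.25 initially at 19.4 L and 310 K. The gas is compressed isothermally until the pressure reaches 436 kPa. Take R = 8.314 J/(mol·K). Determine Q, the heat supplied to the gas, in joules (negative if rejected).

P₁ = nRT₁/V₁ = 1.99×8.314×310/19.4 = 264 kPa.
Isothermal: T stays 310 K; PV = const ⇒ V₂ = 11.8 L, P₂ = 436 kPa.
ΔU = 0 (ideal gas, T constant).
W = nRT ln(V₂/V₁) = 1.99×8.314×310×ln(0.606) = -2570 J.
Q = ΔU + W = -2570 J.

-2570 J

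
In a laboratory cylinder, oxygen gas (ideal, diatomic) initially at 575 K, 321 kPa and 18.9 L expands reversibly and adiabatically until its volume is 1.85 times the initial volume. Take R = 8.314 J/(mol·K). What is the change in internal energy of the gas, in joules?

-3310 J

n = P₁V₁/(RT₁) = 321×18.9/(8.314×575) = 1.27 mol.
Adiabatic: TV^(γ−1) = const ⇒ T₂ = 575×(0.541)^0.400 = 450 K; PV^γ = const ⇒ P₂ = 136 kPa.
For an ideal gas ΔU = nCvΔT with Cv = (5/2)R = 20.8 J/(mol·K).
ΔU = 1.27×20.8×(450−575) = -3310 J.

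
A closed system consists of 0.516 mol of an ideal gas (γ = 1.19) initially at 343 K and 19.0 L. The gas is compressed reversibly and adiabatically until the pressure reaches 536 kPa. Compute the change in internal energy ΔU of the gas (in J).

2800 J

P₁ = nRT₁/V₁ = 0.516×8.314×343/19.0 = 77.4 kPa.
Adiabatic: T₂/T₁ = (P₂/P₁)^((γ−1)/γ) ⇒ T₂ = 343×(6.92)^0.160 = 467 K; V₂ = 3.74 L.
For an ideal gas ΔU = nCvΔT with Cv = R/(γ−1) = 43.8 J/(mol·K).
ΔU = 0.516×43.8×(467−343) = 2800 J.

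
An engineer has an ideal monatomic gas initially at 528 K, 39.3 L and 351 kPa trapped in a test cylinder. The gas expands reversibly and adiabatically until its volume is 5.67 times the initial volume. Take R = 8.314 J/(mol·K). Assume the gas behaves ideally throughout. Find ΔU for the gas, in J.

-14200 J

n = P₁V₁/(RT₁) = 351×39.3/(8.314×528) = 3.14 mol.
Adiabatic: TV^(γ−1) = const ⇒ T₂ = 528×(0.176)^0.667 = 166 K; PV^γ = const ⇒ P₂ = 19.5 kPa.
For an ideal gas ΔU = nCvΔT with Cv = (3/2)R = 12.5 J/(mol·K).
ΔU = 3.14×12.5×(166−528) = -14200 J.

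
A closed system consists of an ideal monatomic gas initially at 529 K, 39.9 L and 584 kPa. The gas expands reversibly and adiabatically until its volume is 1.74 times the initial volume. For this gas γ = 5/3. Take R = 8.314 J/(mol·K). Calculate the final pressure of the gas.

Adiabatic: TV^(γ−1) = const ⇒ T₂ = 529×(0.575)^0.667 = 366 K; PV^γ = const ⇒ P₂ = 232 kPa.

232 kPa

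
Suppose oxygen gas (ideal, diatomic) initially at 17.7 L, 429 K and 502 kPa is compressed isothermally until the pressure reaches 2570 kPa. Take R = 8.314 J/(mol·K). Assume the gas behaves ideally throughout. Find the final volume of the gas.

Isothermal: T stays 429 K; PV = const ⇒ V₂ = 3.46 L, P₂ = 2570 kPa.

3.46 L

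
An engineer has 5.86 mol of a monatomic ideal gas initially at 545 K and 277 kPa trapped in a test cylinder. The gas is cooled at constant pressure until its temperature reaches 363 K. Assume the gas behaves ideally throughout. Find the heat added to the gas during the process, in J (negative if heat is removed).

V₁ = nRT₁/P₁ = 5.86×8.314×545/277 = 95.9 L.
Isobaric: P stays 277 kPa; V/T = const ⇒ T₂ = 363 K, V₂ = 63.8 L.
W = PΔV = 277×(63.8−95.9) kPa·L = -8870 J.
ΔU = nCvΔT = 5.86×12.5×(363−545) = -13300 J.
Q = ΔU + W = nCpΔT = -22200 J.

-22200 J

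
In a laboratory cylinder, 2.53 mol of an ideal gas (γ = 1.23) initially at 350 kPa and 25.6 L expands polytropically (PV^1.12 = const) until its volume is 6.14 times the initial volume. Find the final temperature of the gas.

343 K

T₁ = P₁V₁/(nR) = 350×25.6/(2.53×8.314) = 426 K.
Polytropic n=1.12: T₂ = T₁(V₁/V₂)^(n−1) = 426×(0.163)^0.12 = 343 K; P₂ = P₁(V₁/V₂)^n = 45.8 kPa.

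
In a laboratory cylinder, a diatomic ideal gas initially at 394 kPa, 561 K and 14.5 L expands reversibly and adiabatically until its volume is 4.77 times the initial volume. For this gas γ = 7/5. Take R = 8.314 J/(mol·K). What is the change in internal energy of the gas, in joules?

-6640 J

n = P₁V₁/(RT₁) = 394×14.5/(8.314×561) = 1.22 mol.
Adiabatic: TV^(γ−1) = const ⇒ T₂ = 561×(0.210)^0.400 = 300 K; PV^γ = const ⇒ P₂ = 44.2 kPa.
For an ideal gas ΔU = nCvΔT with Cv = (5/2)R = 20.8 J/(mol·K).
ΔU = 1.22×20.8×(300−561) = -6640 J.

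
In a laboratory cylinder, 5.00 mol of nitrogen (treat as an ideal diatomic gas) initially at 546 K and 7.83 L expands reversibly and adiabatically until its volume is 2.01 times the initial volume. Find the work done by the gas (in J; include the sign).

P₁ = nRT₁/V₁ = 5.00×8.314×546/7.83 = 2900 kPa.
Adiabatic: TV^(γ−1) = const ⇒ T₂ = 546×(0.498)^0.400 = 413 K; PV^γ = const ⇒ P₂ = 1090 kPa.
ΔU = nCvΔT = 5.00×20.8×(413−546) = -13800 J.
Q = 0 for an adiabatic process, so W = −ΔU = 13800 J.

13800 J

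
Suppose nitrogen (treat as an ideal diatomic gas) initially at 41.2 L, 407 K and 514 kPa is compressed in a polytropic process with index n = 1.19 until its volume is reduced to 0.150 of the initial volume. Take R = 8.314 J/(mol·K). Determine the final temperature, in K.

584 K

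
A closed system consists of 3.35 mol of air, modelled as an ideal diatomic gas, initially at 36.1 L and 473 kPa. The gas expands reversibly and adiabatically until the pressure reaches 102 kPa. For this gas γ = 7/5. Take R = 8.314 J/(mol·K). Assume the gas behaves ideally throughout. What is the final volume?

108 L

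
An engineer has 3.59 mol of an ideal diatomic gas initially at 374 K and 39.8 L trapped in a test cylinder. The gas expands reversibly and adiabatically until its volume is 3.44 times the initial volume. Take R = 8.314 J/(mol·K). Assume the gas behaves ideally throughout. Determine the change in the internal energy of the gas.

-10900 J

P₁ = nRT₁/V₁ = 3.59×8.314×374/39.8 = 280 kPa.
Adiabatic: TV^(γ−1) = const ⇒ T₂ = 374×(0.291)^0.400 = 228 K; PV^γ = const ⇒ P₂ = 49.7 kPa.
For an ideal gas ΔU = nCvΔT with Cv = (5/2)R = 20.8 J/(mol·K).
ΔU = 3.59×20.8×(228−374) = -10900 J.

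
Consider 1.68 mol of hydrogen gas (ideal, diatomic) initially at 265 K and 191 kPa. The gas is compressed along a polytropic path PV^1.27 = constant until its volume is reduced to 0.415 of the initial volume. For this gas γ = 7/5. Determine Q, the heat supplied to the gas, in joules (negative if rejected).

-1190 J

V₁ = nRT₁/P₁ = 1.68×8.314×265/191 = 19.4 L.
Polytropic n=1.27: T₂ = T₁(V₁/V₂)^(n−1) = 265×(2.41)^0.27 = 336 K; P₂ = P₁(V₁/V₂)^n = 584 kPa.
W = (P₁V₁−P₂V₂)/(n−1) = (191×19.4−584×8.04)/0.27 = -3670 J.
ΔU = nCvΔT = 1.68×20.8×(336−265) = 2480 J.
Q = ΔU + W = -1190 J.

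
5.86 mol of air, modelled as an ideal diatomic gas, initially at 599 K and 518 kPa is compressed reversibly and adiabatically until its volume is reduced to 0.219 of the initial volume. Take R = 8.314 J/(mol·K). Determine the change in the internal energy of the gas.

V₁ = nRT₁/P₁ = 5.86×8.314×599/518 = 56.3 L.
Adiabatic: TV^(γ−1) = const ⇒ T₂ = 599×(4.57)^0.400 = 1100 K; PV^γ = const ⇒ P₂ = 4340 kPa.
For an ideal gas ΔU = nCvΔT with Cv = (5/2)R = 20.8 J/(mol·K).
ΔU = 5.86×20.8×(1100−599) = 61000 J.

61000 J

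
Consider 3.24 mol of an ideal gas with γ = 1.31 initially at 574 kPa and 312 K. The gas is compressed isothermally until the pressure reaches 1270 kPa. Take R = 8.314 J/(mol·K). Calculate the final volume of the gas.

6.62 L

V₁ = nRT₁/P₁ = 3.24×8.314×312/574 = 14.6 L.
Isothermal: T stays 312 K; PV = const ⇒ V₂ = 6.62 L, P₂ = 1270 kPa.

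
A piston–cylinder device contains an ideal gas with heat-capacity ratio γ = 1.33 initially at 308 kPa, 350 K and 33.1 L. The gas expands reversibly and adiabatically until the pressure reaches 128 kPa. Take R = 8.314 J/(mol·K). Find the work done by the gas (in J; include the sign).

6050 J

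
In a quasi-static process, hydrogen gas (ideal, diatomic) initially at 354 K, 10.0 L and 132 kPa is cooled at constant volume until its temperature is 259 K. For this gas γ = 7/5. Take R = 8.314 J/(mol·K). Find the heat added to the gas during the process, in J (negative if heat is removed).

-886 J

n = P₁V₁/(RT₁) = 132×10.0/(8.314×354) = 0.448 mol.
Isochoric: V stays 10.0 L; P/T = const ⇒ T₂ = 259 K, P₂ = 96.6 kPa.
W = 0 (no volume change).
ΔU = nCvΔT = 0.448×20.8×(259−354) = -886 J.
Q = ΔU = -886 J.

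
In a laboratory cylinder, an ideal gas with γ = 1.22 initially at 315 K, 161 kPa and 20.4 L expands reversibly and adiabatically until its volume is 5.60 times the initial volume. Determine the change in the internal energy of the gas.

n = P₁V₁/(RT₁) = 161×20.4/(8.314×315) = 1.25 mol.
Adiabatic: TV^(γ−1) = const ⇒ T₂ = 315×(0.179)^0.220 = 216 K; PV^γ = const ⇒ P₂ = 19.7 kPa.
For an ideal gas ΔU = nCvΔT with Cv = R/(γ−1) = 37.8 J/(mol·K).
ΔU = 1.25×37.8×(216−315) = -4710 J.

-4710 J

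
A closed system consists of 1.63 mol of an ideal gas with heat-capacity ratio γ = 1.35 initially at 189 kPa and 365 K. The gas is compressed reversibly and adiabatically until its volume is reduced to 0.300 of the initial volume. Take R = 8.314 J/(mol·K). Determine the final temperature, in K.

556 K

V₁ = nRT₁/P₁ = 1.63×8.314×365/189 = 26.2 L.
Adiabatic: TV^(γ−1) = const ⇒ T₂ = 365×(3.33)^0.350 = 556 K; PV^γ = const ⇒ P₂ = 960 kPa.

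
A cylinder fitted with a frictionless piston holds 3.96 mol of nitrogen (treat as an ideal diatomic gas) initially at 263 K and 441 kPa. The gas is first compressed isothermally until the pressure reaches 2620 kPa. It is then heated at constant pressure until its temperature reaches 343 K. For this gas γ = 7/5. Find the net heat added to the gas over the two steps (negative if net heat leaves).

-6210 J

V₁ = nRT₁/P₁ = 3.96×8.314×263/441 = 19.6 L.
Step 1 — Isothermal: T stays 263 K; PV = const ⇒ V₂ = 3.30 L, P₂ = 2620 kPa.
ΔU = 0 (ideal gas, T constant).
W = nRT ln(V₂/V₁) = 3.96×8.314×263×ln(0.168) = -15400 J.
Q = ΔU + W = -15400 J.
State after step 1: P = 2620 kPa, V = 3.30 L, T = 263 K.
Step 2 — Isobaric: P stays 2620 kPa; V/T = const ⇒ T₂ = 343 K, V₂ = 4.31 L.
W = PΔV = 2620×(4.31−3.30) kPa·L = 2630 J.
ΔU = nCvΔT = 3.96×20.8×(343−263) = 6580 J.
Q = ΔU + W = nCpΔT = 9220 J.
Net over both steps: W = -12800 J, Q = -6210 J, ΔU = 6580 J.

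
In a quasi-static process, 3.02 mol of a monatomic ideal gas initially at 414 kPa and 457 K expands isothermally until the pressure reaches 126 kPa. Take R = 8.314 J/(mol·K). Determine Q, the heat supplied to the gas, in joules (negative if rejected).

13600 J

V₁ = nRT₁/P₁ = 3.02×8.314×457/414 = 27.7 L.
Isothermal: T stays 457 K; PV = const ⇒ V₂ = 91.1 L, P₂ = 126 kPa.
ΔU = 0 (ideal gas, T constant).
W = nRT ln(V₂/V₁) = 3.02×8.314×457×ln(3.29) = 13600 J.
Q = ΔU + W = 13600 J.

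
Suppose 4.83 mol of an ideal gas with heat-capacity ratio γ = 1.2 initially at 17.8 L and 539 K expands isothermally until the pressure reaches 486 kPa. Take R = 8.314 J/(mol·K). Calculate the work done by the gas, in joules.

P₁ = nRT₁/V₁ = 4.83×8.314×539/17.8 = 1220 kPa.
Isothermal: T stays 539 K; PV = const ⇒ V₂ = 44.5 L, P₂ = 486 kPa.
W = nRT ln(V₂/V₁) = 4.83×8.314×539×ln(2.50) = 19900 J.

19900 J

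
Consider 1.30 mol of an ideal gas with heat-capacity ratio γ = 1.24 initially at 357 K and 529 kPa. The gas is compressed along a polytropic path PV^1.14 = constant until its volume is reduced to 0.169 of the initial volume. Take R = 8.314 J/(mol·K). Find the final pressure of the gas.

V₁ = nRT₁/P₁ = 1.30×8.314×357/529 = 7.29 L.
Polytropic n=1.14: T₂ = T₁(V₁/V₂)^(n−1) = 357×(5.92)^0.14 = 458 K; P₂ = P₁(V₁/V₂)^n = 4010 kPa.

4010 kPa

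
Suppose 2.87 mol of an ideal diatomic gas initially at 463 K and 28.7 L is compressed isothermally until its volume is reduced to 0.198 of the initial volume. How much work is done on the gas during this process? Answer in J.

17900 J

P₁ = nRT₁/V₁ = 2.87×8.314×463/28.7 = 385 kPa.
Isothermal: T stays 463 K; PV = const ⇒ V₂ = 5.68 L, P₂ = 1940 kPa.
W = nRT ln(V₂/V₁) = 2.87×8.314×463×ln(0.198) = -17900 J.
Work done on the gas = −W_by = 17900 J.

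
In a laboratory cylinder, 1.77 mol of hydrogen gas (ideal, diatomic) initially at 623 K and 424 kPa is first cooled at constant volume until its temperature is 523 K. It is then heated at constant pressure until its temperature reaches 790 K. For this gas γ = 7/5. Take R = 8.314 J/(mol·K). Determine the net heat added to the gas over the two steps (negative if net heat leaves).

10100 J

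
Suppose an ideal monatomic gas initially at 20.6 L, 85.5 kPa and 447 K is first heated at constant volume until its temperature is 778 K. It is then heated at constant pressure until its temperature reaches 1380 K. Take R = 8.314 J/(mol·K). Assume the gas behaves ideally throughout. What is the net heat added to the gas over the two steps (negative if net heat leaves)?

n = P₁V₁/(RT₁) = 85.5×20.6/(8.314×447) = 0.474 mol.
Step 1 — Isochoric: V stays 20.6 L; P/T = const ⇒ T₂ = 778 K, P₂ = 149 kPa.
W = 0 (no volume change).
ΔU = nCvΔT = 0.474×12.5×(778−447) = 1960 J.
Q = ΔU = 1960 J.
State after step 1: P = 149 kPa, V = 20.6 L, T = 778 K.
Step 2 — Isobaric: P stays 149 kPa; V/T = const ⇒ T₂ = 1380 K, V₂ = 36.5 L.
W = PΔV = 149×(36.5−20.6) kPa·L = 2370 J.
ΔU = nCvΔT = 0.474×12.5×(1380−778) = 3560 J.
Q = ΔU + W = nCpΔT = 5930 J.
Net over both steps: W = 2370 J, Q = 7890 J, ΔU = 5510 J.

7890 J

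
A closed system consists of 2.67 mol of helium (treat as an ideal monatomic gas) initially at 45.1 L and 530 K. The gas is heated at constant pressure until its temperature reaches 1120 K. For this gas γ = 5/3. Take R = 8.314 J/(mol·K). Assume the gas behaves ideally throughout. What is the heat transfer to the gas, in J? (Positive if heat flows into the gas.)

32700 J

P₁ = nRT₁/V₁ = 2.67×8.314×530/45.1 = 261 kPa.
Isobaric: P stays 261 kPa; V/T = const ⇒ T₂ = 1120 K, V₂ = 95.3 L.
W = PΔV = 261×(95.3−45.1) kPa·L = 13100 J.
ΔU = nCvΔT = 2.67×12.5×(1120−530) = 19600 J.
Q = ΔU + W = nCpΔT = 32700 J.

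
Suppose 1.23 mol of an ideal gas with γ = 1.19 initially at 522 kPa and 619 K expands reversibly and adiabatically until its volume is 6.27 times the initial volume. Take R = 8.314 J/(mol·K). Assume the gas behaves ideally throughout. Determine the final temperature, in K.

V₁ = nRT₁/P₁ = 1.23×8.314×619/522 = 12.1 L.
Adiabatic: TV^(γ−1) = const ⇒ T₂ = 619×(0.159)^0.190 = 437 K; PV^γ = const ⇒ P₂ = 58.7 kPa.

437 K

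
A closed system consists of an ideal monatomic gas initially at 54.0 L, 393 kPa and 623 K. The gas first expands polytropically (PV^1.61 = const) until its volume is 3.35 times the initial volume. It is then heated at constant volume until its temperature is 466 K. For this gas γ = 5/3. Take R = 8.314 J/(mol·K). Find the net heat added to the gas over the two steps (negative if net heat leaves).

10100 J

n = P₁V₁/(RT₁) = 393×54.0/(8.314×623) = 4.10 mol.
Step 1 — Polytropic n=1.61: T₂ = T₁(V₁/V₂)^(n−1) = 623×(0.299)^0.61 = 298 K; P₂ = P₁(V₁/V₂)^n = 56.1 kPa.
W = (P₁V₁−P₂V₂)/(n−1) = (393×54.0−56.1×181)/0.61 = 18100 J.
ΔU = nCvΔT = 4.10×12.5×(298−623) = -16600 J.
Q = ΔU + W = 1540 J.
State after step 1: P = 56.1 kPa, V = 181 L, T = 298 K.
Step 2 — Isochoric: V stays 181 L; P/T = const ⇒ T₂ = 466 K, P₂ = 87.7 kPa.
W = 0 (no volume change).
ΔU = nCvΔT = 4.10×12.5×(466−298) = 8580 J.
Q = ΔU = 8580 J.
Net over both steps: W = 18100 J, Q = 10100 J, ΔU = -8020 J.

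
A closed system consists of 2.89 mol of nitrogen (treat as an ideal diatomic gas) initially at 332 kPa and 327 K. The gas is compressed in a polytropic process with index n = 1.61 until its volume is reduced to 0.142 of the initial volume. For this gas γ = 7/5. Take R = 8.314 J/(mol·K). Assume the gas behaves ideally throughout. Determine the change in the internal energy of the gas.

V₁ = nRT₁/P₁ = 2.89×8.314×327/332 = 23.7 L.
Polytropic n=1.61: T₂ = T₁(V₁/V₂)^(n−1) = 327×(7.04)^0.61 = 1080 K; P₂ = P₁(V₁/V₂)^n = 7690 kPa.
For an ideal gas ΔU = nCvΔT with Cv = (5/2)R = 20.8 J/(mol·K).
ΔU = 2.89×20.8×(1080−327) = 45000 J.

45000 J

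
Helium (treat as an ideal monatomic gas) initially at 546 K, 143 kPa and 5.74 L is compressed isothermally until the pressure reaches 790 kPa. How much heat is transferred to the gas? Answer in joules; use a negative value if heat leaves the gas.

-1400 J

n = P₁V₁/(RT₁) = 143×5.74/(8.314×546) = 0.181 mol.
Isothermal: T stays 546 K; PV = const ⇒ V₂ = 1.04 L, P₂ = 790 kPa.
ΔU = 0 (ideal gas, T constant).
W = nRT ln(V₂/V₁) = 0.181×8.314×546×ln(0.181) = -1400 J.
Q = ΔU + W = -1400 J.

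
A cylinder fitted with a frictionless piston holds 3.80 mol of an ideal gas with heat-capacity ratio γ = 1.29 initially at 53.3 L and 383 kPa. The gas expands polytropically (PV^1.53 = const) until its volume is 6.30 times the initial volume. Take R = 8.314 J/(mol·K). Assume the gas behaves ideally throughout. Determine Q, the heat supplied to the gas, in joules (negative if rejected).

-19900 J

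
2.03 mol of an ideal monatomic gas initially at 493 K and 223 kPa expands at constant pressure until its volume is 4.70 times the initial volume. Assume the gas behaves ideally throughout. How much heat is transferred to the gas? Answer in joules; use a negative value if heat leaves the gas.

77000 J

V₁ = nRT₁/P₁ = 2.03×8.314×493/223 = 37.3 L.
Isobaric: P stays 223 kPa; V/T = const ⇒ T₂ = 2320 K, V₂ = 175 L.
W = PΔV = 223×(175−37.3) kPa·L = 30800 J.
ΔU = nCvΔT = 2.03×12.5×(2320−493) = 46200 J.
Q = ΔU + W = nCpΔT = 77000 J.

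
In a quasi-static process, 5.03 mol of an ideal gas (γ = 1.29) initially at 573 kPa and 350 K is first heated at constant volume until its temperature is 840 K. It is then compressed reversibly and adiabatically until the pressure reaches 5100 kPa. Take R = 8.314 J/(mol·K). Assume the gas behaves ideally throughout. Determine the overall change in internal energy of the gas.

112000 J

V₁ = nRT₁/P₁ = 5.03×8.314×350/573 = 25.5 L.
Step 1 — Isochoric: V stays 25.5 L; P/T = const ⇒ T₂ = 840 K, P₂ = 1380 kPa.
W = 0 (no volume change).
ΔU = nCvΔT = 5.03×28.7×(840−350) = 70700 J.
Q = ΔU = 70700 J.
State after step 1: P = 1380 kPa, V = 25.5 L, T = 840 K.
Step 2 — Adiabatic: T₂/T₁ = (P₂/P₁)^((γ−1)/γ) ⇒ T₂ = 840×(3.71)^0.225 = 1130 K; V₂ = 9.25 L.
ΔU = nCvΔT = 5.03×28.7×(1130−840) = 41500 J.
Q = 0 for an adiabatic process, so W = −ΔU = -41500 J.
Net over both steps: W = -41500 J, Q = 70700 J, ΔU = 112000 J.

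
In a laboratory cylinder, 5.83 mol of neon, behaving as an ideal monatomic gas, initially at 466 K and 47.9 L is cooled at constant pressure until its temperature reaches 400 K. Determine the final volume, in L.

41.1 L

P₁ = nRT₁/V₁ = 5.83×8.314×466/47.9 = 472 kPa.
Isobaric: P stays 472 kPa; V/T = const ⇒ T₂ = 400 K, V₂ = 41.1 L.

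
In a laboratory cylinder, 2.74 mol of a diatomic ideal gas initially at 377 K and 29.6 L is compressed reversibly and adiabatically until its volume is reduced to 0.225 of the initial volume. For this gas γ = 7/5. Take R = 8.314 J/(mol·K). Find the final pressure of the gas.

2340 kPa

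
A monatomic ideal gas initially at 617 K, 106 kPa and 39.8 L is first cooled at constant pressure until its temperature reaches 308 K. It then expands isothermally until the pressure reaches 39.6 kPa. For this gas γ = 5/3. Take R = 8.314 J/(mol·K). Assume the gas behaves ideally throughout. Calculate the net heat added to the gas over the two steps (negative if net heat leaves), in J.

-3210 J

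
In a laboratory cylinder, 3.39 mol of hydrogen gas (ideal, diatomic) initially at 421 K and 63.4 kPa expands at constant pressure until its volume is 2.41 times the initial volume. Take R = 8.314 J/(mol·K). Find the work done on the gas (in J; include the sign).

-16700 J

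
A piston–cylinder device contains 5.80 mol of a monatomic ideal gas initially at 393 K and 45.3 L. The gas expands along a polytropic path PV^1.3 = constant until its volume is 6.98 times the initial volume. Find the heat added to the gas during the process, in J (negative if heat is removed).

P₁ = nRT₁/V₁ = 5.80×8.314×393/45.3 = 418 kPa.
Polytropic n=1.3: T₂ = T₁(V₁/V₂)^(n−1) = 393×(0.143)^0.30 = 219 K; P₂ = P₁(V₁/V₂)^n = 33.5 kPa.
W = (P₁V₁−P₂V₂)/(n−1) = (418×45.3−33.5×316)/0.30 = 27900 J.
ΔU = nCvΔT = 5.80×12.5×(219−393) = -12600 J.
Q = ΔU + W = 15300 J.

15300 J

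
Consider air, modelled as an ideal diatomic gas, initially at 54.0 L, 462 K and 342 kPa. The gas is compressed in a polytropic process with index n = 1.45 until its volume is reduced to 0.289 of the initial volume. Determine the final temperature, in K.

808 K

Polytropic n=1.45: T₂ = T₁(V₁/V₂)^(n−1) = 462×(3.46)^0.45 = 808 K; P₂ = P₁(V₁/V₂)^n = 2070 kPa.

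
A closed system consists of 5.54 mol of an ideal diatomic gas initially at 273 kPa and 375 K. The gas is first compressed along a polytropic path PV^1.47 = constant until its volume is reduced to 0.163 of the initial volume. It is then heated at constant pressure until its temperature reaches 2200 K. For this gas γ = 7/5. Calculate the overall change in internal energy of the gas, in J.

210000 J

V₁ = nRT₁/P₁ = 5.54×8.314×375/273 = 63.3 L.
Step 1 — Polytropic n=1.47: T₂ = T₁(V₁/V₂)^(n−1) = 375×(6.13)^0.47 = 880 K; P₂ = P₁(V₁/V₂)^n = 3930 kPa.
W = (P₁V₁−P₂V₂)/(n−1) = (273×63.3−3930×10.3)/0.47 = -49500 J.
ΔU = nCvΔT = 5.54×20.8×(880−375) = 58100 J.
Q = ΔU + W = 8650 J.
State after step 1: P = 3930 kPa, V = 10.3 L, T = 880 K.
Step 2 — Isobaric: P stays 3930 kPa; V/T = const ⇒ T₂ = 2200 K, V₂ = 25.8 L.
W = PΔV = 3930×(25.8−10.3) kPa·L = 60800 J.
ΔU = nCvΔT = 5.54×20.8×(2200−880) = 152000 J.
Q = ΔU + W = nCpΔT = 213000 J.
Net over both steps: W = 11400 J, Q = 222000 J, ΔU = 210000 J.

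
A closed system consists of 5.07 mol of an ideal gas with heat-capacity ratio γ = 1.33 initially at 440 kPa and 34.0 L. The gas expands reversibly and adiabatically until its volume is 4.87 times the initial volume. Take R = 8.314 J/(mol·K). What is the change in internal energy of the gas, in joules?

T₁ = P₁V₁/(nR) = 440×34.0/(5.07×8.314) = 355 K.
Adiabatic: TV^(γ−1) = const ⇒ T₂ = 355×(0.205)^0.330 = 210 K; PV^γ = const ⇒ P₂ = 53.6 kPa.
For an ideal gas ΔU = nCvΔT with Cv = R/(γ−1) = 25.2 J/(mol·K).
ΔU = 5.07×25.2×(210−355) = -18400 J.

-18400 J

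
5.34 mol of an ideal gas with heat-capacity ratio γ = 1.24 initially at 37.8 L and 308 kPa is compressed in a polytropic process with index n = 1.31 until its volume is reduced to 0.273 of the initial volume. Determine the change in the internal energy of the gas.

T₁ = P₁V₁/(nR) = 308×37.8/(5.34×8.314) = 262 K.
Polytropic n=1.31: T₂ = T₁(V₁/V₂)^(n−1) = 262×(3.66)^0.31 = 392 K; P₂ = P₁(V₁/V₂)^n = 1690 kPa.
For an ideal gas ΔU = nCvΔT with Cv = R/(γ−1) = 34.6 J/(mol·K).
ΔU = 5.34×34.6×(392−262) = 24000 J.

24000 J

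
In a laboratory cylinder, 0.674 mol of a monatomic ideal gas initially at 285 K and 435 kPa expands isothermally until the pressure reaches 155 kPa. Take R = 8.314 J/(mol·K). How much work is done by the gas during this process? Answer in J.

1650 J

V₁ = nRT₁/P₁ = 0.674×8.314×285/435 = 3.67 L.
Isothermal: T stays 285 K; PV = const ⇒ V₂ = 10.3 L, P₂ = 155 kPa.
W = nRT ln(V₂/V₁) = 0.674×8.314×285×ln(2.81) = 1650 J.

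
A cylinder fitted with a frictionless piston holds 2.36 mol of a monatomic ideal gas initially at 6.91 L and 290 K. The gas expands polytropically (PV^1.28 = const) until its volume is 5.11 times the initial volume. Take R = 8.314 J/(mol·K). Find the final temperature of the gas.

P₁ = nRT₁/V₁ = 2.36×8.314×290/6.91 = 823 kPa.
Polytropic n=1.28: T₂ = T₁(V₁/V₂)^(n−1) = 290×(0.196)^0.28 = 184 K; P₂ = P₁(V₁/V₂)^n = 102 kPa.

184 K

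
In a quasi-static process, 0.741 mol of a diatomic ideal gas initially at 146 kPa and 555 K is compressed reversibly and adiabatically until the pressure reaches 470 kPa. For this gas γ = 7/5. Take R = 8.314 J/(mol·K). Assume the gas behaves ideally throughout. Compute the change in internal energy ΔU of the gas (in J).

V₁ = nRT₁/P₁ = 0.741×8.314×555/146 = 23.4 L.
Adiabatic: T₂/T₁ = (P₂/P₁)^((γ−1)/γ) ⇒ T₂ = 555×(3.22)^0.286 = 775 K; V₂ = 10.2 L.
For an ideal gas ΔU = nCvΔT with Cv = (5/2)R = 20.8 J/(mol·K).
ΔU = 0.741×20.8×(775−555) = 3390 J.

3390 J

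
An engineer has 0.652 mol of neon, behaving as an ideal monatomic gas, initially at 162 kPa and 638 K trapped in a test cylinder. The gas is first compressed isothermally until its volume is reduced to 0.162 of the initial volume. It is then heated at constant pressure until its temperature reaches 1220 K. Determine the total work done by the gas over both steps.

-3140 J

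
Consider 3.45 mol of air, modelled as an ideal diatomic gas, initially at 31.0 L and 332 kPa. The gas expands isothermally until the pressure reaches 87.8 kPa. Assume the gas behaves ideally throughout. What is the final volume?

T₁ = P₁V₁/(nR) = 332×31.0/(3.45×8.314) = 359 K.
Isothermal: T stays 359 K; PV = const ⇒ V₂ = 117 L, P₂ = 87.8 kPa.

117 L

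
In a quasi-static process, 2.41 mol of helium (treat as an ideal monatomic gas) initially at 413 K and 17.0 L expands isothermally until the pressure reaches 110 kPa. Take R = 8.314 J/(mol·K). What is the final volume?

P₁ = nRT₁/V₁ = 2.41×8.314×413/17.0 = 487 kPa.
Isothermal: T stays 413 K; PV = const ⇒ V₂ = 75.2 L, P₂ = 110 kPa.

75.2 L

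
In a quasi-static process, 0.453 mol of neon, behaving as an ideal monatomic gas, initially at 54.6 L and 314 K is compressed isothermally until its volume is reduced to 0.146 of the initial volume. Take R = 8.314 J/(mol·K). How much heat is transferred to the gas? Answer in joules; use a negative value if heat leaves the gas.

-2280 J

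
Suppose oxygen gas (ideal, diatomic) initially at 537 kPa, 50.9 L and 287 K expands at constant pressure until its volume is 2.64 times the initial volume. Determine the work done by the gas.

n = P₁V₁/(RT₁) = 537×50.9/(8.314×287) = 11.5 mol.
Isobaric: P stays 537 kPa; V/T = const ⇒ T₂ = 758 K, V₂ = 134 L.
W = PΔV = 537×(134−50.9) kPa·L = 44800 J.

44800 J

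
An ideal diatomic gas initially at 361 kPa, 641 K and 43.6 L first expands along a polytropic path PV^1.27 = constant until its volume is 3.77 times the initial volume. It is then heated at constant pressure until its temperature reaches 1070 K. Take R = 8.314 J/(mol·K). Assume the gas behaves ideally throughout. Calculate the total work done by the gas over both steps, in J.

32800 J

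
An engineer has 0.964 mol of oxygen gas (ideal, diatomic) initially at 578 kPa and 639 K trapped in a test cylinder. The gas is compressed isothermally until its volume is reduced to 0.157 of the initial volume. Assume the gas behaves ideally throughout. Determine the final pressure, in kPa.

3680 kPa

V₁ = nRT₁/P₁ = 0.964×8.314×639/578 = 8.86 L.
Isothermal: T stays 639 K; PV = const ⇒ V₂ = 1.39 L, P₂ = 3680 kPa.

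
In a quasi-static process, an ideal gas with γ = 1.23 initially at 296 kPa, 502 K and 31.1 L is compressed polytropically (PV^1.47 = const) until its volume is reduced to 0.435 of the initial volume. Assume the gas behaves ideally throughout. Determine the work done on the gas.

9380 J

n = P₁V₁/(RT₁) = 296×31.1/(8.314×502) = 2.21 mol.
Polytropic n=1.47: T₂ = T₁(V₁/V₂)^(n−1) = 502×(2.30)^0.47 = 742 K; P₂ = P₁(V₁/V₂)^n = 1010 kPa.
W = (P₁V₁−P₂V₂)/(n−1) = (296×31.1−1010×13.5)/0.47 = -9380 J.
Work done on the gas = −W_by = 9380 J.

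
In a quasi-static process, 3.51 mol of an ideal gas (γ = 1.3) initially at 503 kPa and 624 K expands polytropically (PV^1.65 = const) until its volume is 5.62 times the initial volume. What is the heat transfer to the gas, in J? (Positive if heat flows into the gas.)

-22000 J

V₁ = nRT₁/P₁ = 3.51×8.314×624/503 = 36.2 L.
Polytropic n=1.65: T₂ = T₁(V₁/V₂)^(n−1) = 624×(0.178)^0.65 = 203 K; P₂ = P₁(V₁/V₂)^n = 29.1 kPa.
W = (P₁V₁−P₂V₂)/(n−1) = (503×36.2−29.1×203)/0.65 = 18900 J.
ΔU = nCvΔT = 3.51×27.7×(203−624) = -40900 J.
Q = ΔU + W = -22000 J.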